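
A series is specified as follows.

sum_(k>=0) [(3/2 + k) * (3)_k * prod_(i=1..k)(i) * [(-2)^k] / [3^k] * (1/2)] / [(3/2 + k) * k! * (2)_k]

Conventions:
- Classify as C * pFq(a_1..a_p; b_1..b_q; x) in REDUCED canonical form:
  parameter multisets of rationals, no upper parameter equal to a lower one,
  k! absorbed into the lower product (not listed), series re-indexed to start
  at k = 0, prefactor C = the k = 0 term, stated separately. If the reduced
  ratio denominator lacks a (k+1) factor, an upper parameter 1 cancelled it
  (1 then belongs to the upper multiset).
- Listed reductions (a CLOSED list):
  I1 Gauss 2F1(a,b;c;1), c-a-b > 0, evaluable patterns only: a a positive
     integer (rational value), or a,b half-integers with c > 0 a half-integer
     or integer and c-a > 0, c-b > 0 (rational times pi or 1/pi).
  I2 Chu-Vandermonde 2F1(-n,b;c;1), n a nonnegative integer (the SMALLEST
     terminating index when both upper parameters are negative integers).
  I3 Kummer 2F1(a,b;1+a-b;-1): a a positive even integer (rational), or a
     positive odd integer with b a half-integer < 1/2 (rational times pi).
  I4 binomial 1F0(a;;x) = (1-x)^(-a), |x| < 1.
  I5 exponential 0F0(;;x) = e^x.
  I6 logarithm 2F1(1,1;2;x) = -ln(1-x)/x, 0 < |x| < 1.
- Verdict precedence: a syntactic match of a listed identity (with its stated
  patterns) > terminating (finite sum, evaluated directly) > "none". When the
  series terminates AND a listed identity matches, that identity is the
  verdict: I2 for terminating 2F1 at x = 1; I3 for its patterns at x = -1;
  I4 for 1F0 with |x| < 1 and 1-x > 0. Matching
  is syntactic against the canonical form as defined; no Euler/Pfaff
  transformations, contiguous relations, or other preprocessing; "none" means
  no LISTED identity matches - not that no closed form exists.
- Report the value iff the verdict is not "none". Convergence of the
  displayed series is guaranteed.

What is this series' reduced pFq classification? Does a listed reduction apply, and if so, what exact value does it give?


Structural cue: t_0 = 1/2 here, and striking the common factor k + 3/2 reduces the term (C = 1/2).
Adjacent-term ratio: r(k) = (-2/3) * (k+1) (k+3) / [(k+2) (k+1)] - poly over poly, x = (-2/3) from leading terms; C = 1/2 at k = 0.

x = -2/3 here; the reduced form reads 2F1, upper {1, 3}, lower {2}, C = 1/2. Verdict: none. No listed pattern accepts 2F1(1, 3; 2; -2/3).


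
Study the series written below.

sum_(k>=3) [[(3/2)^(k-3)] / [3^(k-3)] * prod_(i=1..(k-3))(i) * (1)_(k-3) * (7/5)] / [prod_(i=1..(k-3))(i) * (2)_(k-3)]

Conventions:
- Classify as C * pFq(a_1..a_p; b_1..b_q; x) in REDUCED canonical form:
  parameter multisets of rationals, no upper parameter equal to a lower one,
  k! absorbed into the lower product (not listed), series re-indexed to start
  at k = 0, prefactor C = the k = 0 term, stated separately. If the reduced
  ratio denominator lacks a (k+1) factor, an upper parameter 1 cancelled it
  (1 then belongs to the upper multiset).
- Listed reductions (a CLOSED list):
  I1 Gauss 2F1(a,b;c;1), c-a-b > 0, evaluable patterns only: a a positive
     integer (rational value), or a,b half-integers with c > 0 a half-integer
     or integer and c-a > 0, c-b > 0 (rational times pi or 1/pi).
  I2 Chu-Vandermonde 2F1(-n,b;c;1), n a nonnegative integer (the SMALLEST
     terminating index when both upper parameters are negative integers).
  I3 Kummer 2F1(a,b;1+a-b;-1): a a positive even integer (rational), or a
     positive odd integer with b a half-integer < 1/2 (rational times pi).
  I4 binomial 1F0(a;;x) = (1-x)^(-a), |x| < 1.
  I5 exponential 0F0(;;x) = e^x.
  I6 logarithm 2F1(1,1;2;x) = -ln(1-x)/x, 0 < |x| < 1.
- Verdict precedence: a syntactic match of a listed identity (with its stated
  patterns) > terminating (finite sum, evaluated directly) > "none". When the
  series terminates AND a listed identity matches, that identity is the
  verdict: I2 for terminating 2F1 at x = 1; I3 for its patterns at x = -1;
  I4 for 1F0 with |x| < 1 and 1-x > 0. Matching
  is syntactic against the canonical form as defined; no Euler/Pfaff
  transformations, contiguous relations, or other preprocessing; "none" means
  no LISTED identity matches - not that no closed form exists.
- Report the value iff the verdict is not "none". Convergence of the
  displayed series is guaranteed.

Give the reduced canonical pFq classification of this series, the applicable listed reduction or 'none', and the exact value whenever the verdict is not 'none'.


Prefactor 7/5, argument 1/2: 2F1 with upper {1, 1} over lower {2}. Verdict: the logarithmic series (I6) fires (the logarithm: parameters (1,1;2), x = 1/2). Exact value: (-14/5) * ln(1/2).

Key step: with t_0 = 7/5, the running product (prefactor 7/5) telescopes to a rising factorial.
Term ratio: r(k) = (1/2) * (k+1) (k+1) / [(k+2) (k+1)] - rational in k, leading ratio (1/2); with t_0 = 7/5, classification follows.


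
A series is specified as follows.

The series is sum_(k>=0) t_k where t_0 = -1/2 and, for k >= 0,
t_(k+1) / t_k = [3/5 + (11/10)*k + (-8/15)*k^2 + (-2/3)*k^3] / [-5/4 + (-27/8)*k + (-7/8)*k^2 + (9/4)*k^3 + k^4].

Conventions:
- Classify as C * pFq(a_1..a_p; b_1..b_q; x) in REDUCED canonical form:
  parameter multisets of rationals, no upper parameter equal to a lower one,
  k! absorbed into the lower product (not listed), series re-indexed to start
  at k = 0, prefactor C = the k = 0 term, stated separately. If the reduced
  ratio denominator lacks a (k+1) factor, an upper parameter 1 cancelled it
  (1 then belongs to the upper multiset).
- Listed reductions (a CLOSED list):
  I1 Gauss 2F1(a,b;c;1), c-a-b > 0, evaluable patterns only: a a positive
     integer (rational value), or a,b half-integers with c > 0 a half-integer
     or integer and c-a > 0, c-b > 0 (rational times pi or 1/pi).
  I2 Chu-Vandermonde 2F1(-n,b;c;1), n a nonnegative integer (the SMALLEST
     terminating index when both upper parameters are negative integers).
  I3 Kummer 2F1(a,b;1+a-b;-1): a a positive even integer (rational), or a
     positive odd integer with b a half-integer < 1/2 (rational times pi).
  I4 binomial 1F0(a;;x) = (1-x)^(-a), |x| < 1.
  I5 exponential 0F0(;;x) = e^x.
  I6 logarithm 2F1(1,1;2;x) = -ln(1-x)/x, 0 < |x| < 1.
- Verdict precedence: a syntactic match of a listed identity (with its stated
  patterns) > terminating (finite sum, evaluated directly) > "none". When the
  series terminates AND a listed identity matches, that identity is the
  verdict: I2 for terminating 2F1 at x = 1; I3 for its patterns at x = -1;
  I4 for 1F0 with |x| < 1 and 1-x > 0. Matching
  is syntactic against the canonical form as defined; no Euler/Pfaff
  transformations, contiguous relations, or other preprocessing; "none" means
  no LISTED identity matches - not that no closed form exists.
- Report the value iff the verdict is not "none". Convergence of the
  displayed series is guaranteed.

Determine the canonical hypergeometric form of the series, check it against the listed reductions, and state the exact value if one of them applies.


x = -2/3 here; the reduced form reads 2F2, upper {-6/5, 3/2}, lower {-5/4, 2}, C = -1/2. Verdict: none. Every listed pattern misses the 2F2 form at -2/3, upper {-6/5, 3/2}.

Structural cue: from the first term -1/2: cancel k + 1/2 from the displayed ratio first; then C = -1/2.
Adjacent-term ratio: r(k) = (-2/3) * (k-6/5) (k+3/2) / [(k-5/4) (k+2) (k+1)] ; factor over Q: parameters, x = (-2/3), and C = -1/2.


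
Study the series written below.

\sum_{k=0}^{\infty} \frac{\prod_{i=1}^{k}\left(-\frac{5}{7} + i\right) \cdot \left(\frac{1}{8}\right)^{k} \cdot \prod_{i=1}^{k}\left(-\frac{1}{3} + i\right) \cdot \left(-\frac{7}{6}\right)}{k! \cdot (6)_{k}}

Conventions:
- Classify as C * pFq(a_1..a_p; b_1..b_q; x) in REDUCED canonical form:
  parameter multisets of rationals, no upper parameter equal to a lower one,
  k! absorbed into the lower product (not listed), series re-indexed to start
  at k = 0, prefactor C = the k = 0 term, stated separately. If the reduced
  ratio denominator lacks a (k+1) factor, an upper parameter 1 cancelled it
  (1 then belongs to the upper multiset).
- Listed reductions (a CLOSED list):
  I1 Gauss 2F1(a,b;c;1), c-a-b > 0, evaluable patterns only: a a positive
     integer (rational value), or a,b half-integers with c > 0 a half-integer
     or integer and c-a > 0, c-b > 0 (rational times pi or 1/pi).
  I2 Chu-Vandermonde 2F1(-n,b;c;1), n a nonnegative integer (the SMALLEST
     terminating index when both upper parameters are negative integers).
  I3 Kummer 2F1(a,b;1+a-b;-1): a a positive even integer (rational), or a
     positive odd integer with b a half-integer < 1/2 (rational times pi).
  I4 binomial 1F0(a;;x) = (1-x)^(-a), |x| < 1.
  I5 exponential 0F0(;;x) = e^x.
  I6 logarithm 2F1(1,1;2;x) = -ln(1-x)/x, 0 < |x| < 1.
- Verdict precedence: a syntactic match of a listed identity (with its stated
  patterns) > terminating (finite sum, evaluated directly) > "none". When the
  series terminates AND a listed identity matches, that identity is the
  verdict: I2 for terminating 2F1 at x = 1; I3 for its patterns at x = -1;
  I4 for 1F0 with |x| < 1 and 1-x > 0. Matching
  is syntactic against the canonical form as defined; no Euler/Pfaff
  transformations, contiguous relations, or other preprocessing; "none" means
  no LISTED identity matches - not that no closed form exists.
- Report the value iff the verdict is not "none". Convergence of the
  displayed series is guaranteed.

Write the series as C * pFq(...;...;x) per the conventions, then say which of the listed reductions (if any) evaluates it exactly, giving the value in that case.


x = \frac{1}{8} here; the reduced form reads 2F1, upper {\frac{2}{7}, \frac{2}{3}}, lower {6}, C = -\frac{7}{6}. Verdict: no listed reduction: x = \frac{1}{8} and upper {\frac{2}{7}, \frac{2}{3}} fail every I1-I6 pattern.

The tell: t_0 being -\frac{7}{6}, the running product (prefactor -7/6) telescopes to a rising factorial.
Ratio: r(k) = \frac{1}{8} * (k+\frac{2}{7}) (k+\frac{2}{3}) / [(k+6) (k+1)] ; factor over Q: parameters, x = \frac{1}{8}, and C = -\frac{7}{6}.


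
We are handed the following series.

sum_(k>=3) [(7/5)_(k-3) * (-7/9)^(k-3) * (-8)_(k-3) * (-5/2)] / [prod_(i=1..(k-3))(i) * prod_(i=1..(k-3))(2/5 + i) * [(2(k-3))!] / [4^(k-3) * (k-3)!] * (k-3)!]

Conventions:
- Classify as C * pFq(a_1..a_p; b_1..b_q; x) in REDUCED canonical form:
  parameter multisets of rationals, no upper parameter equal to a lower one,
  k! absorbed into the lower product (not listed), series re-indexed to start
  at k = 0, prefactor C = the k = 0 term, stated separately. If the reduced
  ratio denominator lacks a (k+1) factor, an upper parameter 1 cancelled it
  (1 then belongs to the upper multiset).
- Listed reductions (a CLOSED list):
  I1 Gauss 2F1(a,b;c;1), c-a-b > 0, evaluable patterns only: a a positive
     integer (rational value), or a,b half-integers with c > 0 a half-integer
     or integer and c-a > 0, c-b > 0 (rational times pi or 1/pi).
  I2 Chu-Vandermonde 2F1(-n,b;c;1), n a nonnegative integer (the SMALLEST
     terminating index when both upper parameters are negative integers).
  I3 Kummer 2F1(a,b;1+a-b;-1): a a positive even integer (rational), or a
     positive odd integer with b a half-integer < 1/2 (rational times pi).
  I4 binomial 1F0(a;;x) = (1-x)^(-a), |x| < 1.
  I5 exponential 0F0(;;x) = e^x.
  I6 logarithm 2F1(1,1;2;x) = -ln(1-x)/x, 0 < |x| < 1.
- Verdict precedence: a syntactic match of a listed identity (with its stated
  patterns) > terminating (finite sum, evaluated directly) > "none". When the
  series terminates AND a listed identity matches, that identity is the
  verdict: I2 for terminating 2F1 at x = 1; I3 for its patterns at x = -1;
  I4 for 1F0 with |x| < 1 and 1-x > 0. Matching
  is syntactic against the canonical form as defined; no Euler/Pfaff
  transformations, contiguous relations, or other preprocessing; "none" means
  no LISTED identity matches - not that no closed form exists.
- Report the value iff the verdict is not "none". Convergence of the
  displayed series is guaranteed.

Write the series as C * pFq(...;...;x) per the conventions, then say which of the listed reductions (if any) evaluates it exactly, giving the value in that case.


Structural cue: t_0 being -5/2, the lower running product (C = -5/2, x = -7/9) is a rising factorial.
Consecutive-term ratio: r(k) = (-7/9) * (k-8) / [(k+1/2) (k+1) (k+1)] - rational in k. x = (-7/9); t_0 = -5/2; negate the roots.

At argument -7/9: a 1F2 with upper {-8}, lower {1/2, 1}, scaled by C = -5/2. Verdict: terminating. With -8 upstairs the series is a 9-term polynomial sum; evaluated term by term. Its exact value is -15283219952161793/224374576204350.


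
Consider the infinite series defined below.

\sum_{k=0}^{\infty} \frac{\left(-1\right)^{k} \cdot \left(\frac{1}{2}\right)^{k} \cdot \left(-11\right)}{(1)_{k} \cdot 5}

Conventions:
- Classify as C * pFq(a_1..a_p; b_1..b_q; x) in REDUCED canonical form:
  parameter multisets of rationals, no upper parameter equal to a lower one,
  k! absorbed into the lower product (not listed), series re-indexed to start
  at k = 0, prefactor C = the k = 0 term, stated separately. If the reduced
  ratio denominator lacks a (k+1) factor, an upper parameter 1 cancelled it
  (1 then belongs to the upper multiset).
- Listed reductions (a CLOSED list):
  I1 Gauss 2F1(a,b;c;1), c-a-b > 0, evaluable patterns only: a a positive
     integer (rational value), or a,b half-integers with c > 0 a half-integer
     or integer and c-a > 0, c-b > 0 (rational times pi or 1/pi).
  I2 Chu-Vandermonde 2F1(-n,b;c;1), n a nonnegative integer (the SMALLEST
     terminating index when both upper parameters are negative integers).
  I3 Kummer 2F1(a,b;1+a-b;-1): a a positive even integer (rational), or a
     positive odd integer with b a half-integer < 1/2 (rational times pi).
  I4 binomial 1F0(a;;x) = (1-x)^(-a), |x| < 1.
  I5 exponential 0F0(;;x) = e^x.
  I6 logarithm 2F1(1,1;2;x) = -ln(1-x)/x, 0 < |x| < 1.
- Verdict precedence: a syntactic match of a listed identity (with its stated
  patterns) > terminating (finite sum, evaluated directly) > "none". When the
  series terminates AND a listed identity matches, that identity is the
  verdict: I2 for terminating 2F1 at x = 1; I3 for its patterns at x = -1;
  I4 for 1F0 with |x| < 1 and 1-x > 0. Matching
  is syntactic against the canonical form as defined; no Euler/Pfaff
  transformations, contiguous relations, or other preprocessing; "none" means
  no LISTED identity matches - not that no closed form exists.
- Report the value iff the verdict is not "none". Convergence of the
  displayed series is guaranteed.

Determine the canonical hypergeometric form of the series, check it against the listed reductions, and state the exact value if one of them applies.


The series (x = -\frac{1}{2}) is 0F0: upper {-}, lower {-}, prefactor -\frac{11}{5}. Verdict at x = -\frac{1}{2}: the exponential series (I5) matches (the 0F0 exponential series at x = -\frac{1}{2}). Exact value: \left(-\frac{11}{5}\right) \cdot e^{-\frac{1}{2}}.

First insight: from the first term -\frac{11}{5}: the (-1)^k factor (C = -11/5, x = -1/2) folds into the argument's sign.
Adjacent-term ratio: r(k) = -\frac{1}{2} * 1 / [(k+1)] - rational in k. x = -\frac{1}{2}; t_0 = -\frac{11}{5}; negate the roots.


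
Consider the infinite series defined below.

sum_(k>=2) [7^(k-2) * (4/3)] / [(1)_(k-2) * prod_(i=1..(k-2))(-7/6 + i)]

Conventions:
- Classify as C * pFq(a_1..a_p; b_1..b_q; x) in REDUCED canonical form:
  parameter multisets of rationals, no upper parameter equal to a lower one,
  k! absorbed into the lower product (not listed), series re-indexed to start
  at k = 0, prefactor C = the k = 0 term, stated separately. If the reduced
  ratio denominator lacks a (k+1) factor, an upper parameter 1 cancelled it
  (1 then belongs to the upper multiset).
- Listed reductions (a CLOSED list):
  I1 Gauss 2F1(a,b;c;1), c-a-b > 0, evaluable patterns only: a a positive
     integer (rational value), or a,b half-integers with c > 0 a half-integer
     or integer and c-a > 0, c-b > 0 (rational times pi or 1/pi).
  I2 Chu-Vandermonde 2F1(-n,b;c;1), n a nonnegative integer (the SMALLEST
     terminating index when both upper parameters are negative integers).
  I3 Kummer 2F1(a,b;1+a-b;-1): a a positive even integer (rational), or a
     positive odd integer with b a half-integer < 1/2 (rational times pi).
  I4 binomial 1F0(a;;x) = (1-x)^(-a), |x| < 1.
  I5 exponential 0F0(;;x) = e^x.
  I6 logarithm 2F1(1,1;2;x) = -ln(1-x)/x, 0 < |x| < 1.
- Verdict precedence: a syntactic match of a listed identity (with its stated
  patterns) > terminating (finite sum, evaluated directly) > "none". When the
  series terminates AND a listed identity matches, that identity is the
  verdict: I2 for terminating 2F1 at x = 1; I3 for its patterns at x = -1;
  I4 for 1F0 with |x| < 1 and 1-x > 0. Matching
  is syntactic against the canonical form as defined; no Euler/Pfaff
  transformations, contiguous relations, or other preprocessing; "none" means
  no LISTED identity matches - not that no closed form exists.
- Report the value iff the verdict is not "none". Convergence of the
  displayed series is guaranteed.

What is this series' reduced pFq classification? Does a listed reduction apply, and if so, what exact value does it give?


Key observation: x = 7 and the lower running product (prefactor 4/3) is a rising factorial.
Ratio: r(k) = 7 * 1 / [(k-1/6) (k+1)] - rational in k, leading ratio 7; with t_0 = 4/3, classification follows.

Canonical form: C = 4/3 times 0F1 with upper {-}, lower {-1/6}, x = 7. Verdict: none here - no I1-I6 shape fits x = 7 with lower {-1/6}.


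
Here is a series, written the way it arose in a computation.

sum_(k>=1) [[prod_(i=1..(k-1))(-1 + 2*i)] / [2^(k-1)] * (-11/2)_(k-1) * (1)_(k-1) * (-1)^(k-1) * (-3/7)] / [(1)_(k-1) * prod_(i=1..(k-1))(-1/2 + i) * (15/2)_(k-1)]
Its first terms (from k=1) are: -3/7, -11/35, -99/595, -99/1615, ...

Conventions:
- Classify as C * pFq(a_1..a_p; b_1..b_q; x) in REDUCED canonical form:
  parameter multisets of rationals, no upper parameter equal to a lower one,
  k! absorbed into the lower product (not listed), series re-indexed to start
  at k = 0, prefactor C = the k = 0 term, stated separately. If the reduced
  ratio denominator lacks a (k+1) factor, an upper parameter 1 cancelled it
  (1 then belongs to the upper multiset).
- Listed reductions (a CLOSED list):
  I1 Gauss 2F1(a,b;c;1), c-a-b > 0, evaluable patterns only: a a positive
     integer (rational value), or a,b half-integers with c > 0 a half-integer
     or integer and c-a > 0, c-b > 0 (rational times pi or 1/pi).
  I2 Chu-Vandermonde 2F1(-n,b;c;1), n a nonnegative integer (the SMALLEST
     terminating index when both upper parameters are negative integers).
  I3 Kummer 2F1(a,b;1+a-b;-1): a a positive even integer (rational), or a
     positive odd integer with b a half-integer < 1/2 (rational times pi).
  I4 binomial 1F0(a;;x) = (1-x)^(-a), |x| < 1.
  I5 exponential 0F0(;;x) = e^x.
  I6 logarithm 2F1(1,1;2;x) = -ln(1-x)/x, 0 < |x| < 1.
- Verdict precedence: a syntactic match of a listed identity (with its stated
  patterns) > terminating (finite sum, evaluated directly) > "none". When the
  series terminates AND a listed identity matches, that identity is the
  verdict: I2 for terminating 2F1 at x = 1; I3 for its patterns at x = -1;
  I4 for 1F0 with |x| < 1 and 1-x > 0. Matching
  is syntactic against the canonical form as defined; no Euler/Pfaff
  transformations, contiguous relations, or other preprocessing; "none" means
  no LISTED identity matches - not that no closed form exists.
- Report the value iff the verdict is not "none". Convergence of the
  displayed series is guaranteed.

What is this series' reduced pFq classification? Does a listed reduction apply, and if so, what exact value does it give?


Key step: from the first term -3/7: the parameter 1/2 appears in both the upper and lower lists and cancels.
Term ratio: r(k) = (-1) * (k-11/2) (k+1) / [(k+15/2) (k+1)] - poly over poly, x = (-1) from leading terms; C = -3/7 at k = 0.

The series (x = -1) is 2F1: upper {-11/2, 1}, lower {15/2}, prefactor -3/7. Verdict: the Kummer evaluation I3 applies (x = -1; c = 15/2 equals 1+a-b for upper {-11/2, 1}: listed pattern). Exact value: (-1287/4096) * pi.


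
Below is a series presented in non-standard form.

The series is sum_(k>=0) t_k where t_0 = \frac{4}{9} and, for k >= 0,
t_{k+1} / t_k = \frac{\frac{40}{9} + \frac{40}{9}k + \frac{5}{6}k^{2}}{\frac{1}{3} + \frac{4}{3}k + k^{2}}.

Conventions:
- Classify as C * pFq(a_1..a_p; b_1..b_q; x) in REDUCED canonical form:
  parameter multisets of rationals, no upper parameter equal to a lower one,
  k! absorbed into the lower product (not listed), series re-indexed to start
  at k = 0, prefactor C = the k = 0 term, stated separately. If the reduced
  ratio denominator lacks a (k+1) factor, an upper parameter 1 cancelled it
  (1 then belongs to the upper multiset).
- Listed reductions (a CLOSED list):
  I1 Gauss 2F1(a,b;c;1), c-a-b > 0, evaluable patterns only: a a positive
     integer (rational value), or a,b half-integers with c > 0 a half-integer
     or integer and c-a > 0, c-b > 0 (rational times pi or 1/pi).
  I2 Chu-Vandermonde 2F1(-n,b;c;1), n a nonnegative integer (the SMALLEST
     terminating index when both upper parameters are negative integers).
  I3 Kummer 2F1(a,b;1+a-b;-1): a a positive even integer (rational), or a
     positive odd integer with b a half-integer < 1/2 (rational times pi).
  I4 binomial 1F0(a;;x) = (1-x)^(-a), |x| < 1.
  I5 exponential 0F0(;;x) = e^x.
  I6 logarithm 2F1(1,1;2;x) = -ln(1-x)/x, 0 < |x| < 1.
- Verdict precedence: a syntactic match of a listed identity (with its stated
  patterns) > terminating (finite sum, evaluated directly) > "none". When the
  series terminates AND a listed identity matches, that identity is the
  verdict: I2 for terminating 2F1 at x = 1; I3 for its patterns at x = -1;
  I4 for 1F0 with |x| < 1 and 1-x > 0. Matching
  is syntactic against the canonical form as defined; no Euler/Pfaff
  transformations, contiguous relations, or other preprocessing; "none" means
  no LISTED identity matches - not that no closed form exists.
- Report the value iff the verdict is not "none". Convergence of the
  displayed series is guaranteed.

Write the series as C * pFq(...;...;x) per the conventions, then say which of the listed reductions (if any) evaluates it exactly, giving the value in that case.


x = \frac{5}{6} here; the reduced form reads 2F1, upper {\frac{4}{3}, 4}, lower {\frac{1}{3}}, C = \frac{4}{9}. Verdict: none. Every listed pattern misses the 2F1 form at \frac{5}{6}, upper {\frac{4}{3}, 4}.

The tell: with t_0 = \frac{4}{9}, factor the ratio over Q (C = 4/9, x = 5/6): negated roots = parameters.
Adjacent-term ratio: r(k) = \frac{5}{6} * (k+\frac{4}{3}) (k+4) / [(k+\frac{1}{3}) (k+1)] - rational in k. x = \frac{5}{6}; t_0 = \frac{4}{9}; negate the roots.


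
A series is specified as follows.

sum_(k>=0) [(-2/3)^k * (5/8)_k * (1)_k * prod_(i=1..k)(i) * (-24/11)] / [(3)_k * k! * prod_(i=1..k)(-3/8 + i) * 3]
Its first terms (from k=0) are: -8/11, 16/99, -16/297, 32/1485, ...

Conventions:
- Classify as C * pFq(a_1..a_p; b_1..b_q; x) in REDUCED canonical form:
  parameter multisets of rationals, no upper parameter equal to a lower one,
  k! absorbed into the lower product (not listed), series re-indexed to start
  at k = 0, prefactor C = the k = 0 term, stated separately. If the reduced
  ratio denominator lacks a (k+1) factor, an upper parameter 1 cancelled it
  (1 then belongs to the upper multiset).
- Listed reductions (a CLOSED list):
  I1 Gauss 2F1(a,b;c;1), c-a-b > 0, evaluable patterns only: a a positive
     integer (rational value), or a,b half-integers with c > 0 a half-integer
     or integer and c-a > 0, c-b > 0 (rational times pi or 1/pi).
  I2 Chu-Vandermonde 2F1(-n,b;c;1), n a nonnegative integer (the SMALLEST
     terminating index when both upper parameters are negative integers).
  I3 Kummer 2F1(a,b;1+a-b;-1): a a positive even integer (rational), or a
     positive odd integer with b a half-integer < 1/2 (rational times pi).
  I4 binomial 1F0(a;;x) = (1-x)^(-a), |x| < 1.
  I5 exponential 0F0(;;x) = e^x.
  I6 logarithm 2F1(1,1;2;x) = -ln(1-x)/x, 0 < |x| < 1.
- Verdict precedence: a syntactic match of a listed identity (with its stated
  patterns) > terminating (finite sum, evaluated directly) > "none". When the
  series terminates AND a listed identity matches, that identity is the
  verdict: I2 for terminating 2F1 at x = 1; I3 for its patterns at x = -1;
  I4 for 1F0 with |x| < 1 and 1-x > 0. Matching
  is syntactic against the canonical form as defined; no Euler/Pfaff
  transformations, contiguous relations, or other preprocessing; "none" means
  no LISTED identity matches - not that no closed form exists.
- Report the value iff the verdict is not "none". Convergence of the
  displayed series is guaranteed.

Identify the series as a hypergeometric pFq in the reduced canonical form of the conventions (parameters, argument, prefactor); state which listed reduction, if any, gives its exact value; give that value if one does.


This is -8/11 * 2F1(1, 1; 3; -2/3) in reduced canonical form. Verdict: no listed reduction: x = -2/3 and upper {1, 1} fail every I1-I6 pattern.

Key observation: from the first term -8/11: the parameter 5/8 appears in both the upper and lower lists and cancels.
Adjacent-term ratio: r(k) = (-2/3) * (k+1) (k+1) / [(k+3) (k+1)] - poly over poly, x = (-2/3) from leading terms; C = -8/11 at k = 0.


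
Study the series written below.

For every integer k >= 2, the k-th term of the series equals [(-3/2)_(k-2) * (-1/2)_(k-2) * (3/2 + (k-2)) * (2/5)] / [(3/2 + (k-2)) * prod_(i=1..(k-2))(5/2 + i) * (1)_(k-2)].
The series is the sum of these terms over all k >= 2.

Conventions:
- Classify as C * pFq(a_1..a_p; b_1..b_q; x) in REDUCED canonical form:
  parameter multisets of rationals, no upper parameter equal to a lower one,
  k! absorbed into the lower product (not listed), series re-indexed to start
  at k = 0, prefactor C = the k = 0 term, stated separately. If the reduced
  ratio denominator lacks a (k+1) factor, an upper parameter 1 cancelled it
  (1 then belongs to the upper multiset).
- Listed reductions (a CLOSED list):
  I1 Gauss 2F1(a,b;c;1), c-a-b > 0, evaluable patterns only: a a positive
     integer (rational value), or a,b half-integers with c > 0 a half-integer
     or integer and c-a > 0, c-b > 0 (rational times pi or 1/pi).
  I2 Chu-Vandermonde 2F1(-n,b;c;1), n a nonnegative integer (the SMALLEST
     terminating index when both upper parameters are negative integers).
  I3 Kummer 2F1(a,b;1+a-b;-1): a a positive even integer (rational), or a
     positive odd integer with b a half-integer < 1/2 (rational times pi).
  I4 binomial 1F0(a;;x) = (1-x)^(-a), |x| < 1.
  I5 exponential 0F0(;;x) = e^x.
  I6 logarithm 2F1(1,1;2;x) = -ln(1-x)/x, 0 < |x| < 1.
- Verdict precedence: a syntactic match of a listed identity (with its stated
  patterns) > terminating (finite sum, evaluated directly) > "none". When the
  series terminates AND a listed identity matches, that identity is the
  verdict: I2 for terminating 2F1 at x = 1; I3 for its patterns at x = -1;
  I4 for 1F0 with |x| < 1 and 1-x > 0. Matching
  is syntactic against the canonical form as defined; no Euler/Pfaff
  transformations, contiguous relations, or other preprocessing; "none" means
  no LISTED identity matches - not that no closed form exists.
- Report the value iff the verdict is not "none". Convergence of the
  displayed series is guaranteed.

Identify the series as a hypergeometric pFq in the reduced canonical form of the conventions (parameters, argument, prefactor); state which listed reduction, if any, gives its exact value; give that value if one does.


Classification (C = 2/5): 2F1 with upper {-3/2, -1/2}, lower {7/2}, argument x = 1. Verdict: Gauss's theorem I1 (half-integer case) matches (x = 1; upper {-3/2, -1/2} half-integers, c = 7/2 in the evaluable pattern). Its exact value is (315/2048) * pi.

Key observation: t_0 being 2/5, k + 3/2 divides numerator and denominator alike; prefactor 2/5 after cancelling.
Adjacent-term ratio: r(k) = 1 * (k-3/2) (k-1/2) / [(k+7/2) (k+1)] - poly over poly, x = 1 from leading terms; C = 2/5 at k = 0.


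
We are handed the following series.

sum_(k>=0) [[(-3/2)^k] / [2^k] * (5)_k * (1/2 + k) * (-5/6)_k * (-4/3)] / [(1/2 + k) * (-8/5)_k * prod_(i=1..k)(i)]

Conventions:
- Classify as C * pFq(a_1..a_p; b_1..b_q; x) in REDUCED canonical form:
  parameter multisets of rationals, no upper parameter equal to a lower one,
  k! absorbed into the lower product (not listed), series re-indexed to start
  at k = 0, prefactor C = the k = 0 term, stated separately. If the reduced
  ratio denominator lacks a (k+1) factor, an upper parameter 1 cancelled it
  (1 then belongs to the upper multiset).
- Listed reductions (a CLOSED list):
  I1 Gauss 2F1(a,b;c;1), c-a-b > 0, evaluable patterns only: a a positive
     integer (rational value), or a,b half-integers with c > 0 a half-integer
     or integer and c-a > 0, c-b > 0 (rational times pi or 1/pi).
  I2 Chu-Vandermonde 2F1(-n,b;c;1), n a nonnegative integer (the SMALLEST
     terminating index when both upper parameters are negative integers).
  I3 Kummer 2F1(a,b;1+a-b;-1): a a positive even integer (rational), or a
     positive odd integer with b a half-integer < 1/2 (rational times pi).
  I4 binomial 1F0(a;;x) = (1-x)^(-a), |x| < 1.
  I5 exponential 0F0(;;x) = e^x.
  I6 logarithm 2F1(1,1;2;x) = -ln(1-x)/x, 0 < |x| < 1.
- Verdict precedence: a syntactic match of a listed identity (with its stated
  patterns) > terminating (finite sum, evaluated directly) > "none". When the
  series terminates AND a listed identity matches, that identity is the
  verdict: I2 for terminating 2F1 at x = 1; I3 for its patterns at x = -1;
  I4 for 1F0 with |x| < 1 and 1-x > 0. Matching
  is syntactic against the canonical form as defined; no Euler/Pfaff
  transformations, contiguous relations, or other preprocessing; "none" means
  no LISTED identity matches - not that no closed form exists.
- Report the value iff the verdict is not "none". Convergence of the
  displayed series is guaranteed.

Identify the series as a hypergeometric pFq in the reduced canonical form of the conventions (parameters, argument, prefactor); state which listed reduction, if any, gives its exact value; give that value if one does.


Prefactor -4/3, argument -3/4: 2F1 with upper {-5/6, 5} over lower {-8/5}. Verdict: none - this 2F1 at x = -3/4 matches no listed pattern, and upper {-5/6, 5} holds no stopper.

Structural cue: x = (-3/4) and striking the common factor k + 1/2 reduces the term (prefactor -4/3).
Term ratio: r(k) = (-3/4) * (k-5/6) (k+5) / [(k-8/5) (k+1)] - poly over poly, x = (-3/4) from leading terms; C = -4/3 at k = 0.


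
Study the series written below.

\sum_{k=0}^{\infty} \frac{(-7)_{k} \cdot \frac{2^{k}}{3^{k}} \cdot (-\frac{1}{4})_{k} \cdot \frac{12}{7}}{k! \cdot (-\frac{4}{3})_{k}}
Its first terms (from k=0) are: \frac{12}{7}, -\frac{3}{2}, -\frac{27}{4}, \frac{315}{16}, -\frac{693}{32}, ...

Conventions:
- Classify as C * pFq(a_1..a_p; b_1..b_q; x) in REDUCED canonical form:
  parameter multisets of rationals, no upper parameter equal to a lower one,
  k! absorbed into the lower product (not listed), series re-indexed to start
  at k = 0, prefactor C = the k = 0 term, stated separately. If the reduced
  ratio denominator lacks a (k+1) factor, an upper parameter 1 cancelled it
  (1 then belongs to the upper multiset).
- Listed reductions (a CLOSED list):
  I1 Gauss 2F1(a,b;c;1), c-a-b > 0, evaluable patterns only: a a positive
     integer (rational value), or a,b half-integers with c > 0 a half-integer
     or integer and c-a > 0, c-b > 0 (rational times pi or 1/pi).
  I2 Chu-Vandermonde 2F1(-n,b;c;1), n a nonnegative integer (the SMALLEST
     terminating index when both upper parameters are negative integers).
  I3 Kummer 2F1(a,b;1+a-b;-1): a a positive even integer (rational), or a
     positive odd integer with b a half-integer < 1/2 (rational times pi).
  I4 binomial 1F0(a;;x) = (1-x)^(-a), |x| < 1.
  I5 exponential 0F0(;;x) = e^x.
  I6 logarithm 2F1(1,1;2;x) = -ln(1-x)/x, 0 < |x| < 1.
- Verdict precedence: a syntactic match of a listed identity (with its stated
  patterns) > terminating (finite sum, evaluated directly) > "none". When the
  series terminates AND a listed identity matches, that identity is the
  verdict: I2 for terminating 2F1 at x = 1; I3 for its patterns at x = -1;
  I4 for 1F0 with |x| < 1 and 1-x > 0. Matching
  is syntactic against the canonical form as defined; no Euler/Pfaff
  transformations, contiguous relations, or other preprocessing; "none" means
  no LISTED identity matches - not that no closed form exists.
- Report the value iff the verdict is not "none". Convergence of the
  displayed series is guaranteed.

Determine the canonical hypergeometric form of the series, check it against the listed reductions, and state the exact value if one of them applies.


The series (x = \frac{2}{3}) is 2F1: upper {-7, -\frac{1}{4}}, lower {-\frac{4}{3}}, prefactor \frac{12}{7}. Verdict: terminating. (-7)_k vanishes past k = 7, leaving a 8-term sum, computed directly. Its exact value is \frac{16683}{28672}.

First insight: x = \frac{2}{3} and the two geometric factors (C = 12/7, x = 2/3) combine into one argument.
Consecutive-term ratio: r(k) = \frac{2}{3} * (k-7) (k-\frac{1}{4}) / [(k-\frac{4}{3}) (k+1)] - rational in k, leading ratio \frac{2}{3}; with t_0 = \frac{12}{7}, classification follows.


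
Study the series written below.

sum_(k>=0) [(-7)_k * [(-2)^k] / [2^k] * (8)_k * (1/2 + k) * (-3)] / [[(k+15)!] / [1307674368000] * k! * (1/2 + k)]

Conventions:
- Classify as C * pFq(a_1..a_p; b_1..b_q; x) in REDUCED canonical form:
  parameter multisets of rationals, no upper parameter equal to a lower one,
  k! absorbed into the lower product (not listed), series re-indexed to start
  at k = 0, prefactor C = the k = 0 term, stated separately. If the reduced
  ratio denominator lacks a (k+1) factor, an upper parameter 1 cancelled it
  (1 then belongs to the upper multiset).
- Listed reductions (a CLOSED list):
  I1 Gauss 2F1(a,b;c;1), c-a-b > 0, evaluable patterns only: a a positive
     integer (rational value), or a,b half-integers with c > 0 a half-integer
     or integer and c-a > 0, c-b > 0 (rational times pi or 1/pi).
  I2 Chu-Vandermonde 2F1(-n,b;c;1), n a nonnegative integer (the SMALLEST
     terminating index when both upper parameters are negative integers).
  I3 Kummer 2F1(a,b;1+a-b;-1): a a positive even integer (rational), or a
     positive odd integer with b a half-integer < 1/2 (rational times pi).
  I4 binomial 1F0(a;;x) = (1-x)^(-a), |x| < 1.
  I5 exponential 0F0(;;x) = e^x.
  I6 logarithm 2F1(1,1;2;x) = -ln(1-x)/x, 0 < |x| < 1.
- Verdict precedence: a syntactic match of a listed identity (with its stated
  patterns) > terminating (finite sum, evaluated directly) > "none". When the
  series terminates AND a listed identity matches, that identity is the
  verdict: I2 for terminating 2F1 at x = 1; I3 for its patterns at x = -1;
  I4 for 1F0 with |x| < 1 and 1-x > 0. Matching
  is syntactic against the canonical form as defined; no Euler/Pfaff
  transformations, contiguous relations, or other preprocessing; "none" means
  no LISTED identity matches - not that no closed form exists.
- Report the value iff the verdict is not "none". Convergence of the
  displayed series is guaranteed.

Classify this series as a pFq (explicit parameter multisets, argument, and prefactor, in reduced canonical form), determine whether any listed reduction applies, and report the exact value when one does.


Reduced: x = -1, 2F1, upper = {-7, 8}, lower = {16}, C = -3. Verdict at x = -1: Kummer (I3) matches (x = -1; c = 16 equals 1+a-b for upper {-7, 8}: listed pattern). Sum: -117/2.

Key observation: t_0 being -3, the two k-th powers (C = -3) combine into one argument.
Step ratio: r(k) = (-1) * (k-7) (k+8) / [(k+16) (k+1)] - rational in k, leading ratio (-1); with t_0 = -3, classification follows.


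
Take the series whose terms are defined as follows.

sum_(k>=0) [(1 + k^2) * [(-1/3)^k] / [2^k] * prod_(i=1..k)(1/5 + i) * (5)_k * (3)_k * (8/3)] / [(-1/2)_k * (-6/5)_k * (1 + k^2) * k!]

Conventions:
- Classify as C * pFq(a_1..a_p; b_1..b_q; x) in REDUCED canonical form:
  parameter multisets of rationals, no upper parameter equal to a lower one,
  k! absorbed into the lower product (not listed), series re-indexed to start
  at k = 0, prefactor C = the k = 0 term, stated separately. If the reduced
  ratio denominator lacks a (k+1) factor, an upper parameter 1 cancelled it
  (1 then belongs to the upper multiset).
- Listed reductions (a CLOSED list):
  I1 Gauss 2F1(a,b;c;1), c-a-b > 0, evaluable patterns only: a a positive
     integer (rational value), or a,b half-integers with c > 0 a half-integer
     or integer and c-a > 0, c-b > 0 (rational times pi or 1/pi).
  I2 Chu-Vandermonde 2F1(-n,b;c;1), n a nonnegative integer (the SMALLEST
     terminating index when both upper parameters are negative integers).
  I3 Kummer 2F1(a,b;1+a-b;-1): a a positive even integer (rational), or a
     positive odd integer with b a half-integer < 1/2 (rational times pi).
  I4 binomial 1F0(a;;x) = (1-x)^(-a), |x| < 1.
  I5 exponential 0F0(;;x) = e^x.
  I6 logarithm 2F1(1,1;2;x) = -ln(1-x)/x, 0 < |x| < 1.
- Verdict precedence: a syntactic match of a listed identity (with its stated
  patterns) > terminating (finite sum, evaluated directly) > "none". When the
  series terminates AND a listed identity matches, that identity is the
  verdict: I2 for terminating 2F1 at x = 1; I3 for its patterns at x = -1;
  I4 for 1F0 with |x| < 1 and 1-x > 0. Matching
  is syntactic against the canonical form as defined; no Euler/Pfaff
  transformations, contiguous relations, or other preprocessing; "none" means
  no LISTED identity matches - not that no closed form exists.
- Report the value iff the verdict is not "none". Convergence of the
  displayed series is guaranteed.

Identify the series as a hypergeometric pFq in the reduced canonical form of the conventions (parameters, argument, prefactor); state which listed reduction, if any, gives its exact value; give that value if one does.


Key observation: with t_0 = 8/3, striking the common factor k^2 + 1 reduces the term (prefactor 8/3).
Step ratio: r(k) = (-1/6) * (k+6/5) (k+3) (k+5) / [(k-6/5) (k-1/2) (k+1)] - poly over poly, x = (-1/6) from leading terms; C = 8/3 at k = 0.

At argument -1/6: a 3F2 with upper {6/5, 3, 5}, lower {-6/5, -1/2}, scaled by C = 8/3. Verdict: no listed reduction: x = -1/6 and upper {6/5, 3, 5} fail every I1-I6 pattern.


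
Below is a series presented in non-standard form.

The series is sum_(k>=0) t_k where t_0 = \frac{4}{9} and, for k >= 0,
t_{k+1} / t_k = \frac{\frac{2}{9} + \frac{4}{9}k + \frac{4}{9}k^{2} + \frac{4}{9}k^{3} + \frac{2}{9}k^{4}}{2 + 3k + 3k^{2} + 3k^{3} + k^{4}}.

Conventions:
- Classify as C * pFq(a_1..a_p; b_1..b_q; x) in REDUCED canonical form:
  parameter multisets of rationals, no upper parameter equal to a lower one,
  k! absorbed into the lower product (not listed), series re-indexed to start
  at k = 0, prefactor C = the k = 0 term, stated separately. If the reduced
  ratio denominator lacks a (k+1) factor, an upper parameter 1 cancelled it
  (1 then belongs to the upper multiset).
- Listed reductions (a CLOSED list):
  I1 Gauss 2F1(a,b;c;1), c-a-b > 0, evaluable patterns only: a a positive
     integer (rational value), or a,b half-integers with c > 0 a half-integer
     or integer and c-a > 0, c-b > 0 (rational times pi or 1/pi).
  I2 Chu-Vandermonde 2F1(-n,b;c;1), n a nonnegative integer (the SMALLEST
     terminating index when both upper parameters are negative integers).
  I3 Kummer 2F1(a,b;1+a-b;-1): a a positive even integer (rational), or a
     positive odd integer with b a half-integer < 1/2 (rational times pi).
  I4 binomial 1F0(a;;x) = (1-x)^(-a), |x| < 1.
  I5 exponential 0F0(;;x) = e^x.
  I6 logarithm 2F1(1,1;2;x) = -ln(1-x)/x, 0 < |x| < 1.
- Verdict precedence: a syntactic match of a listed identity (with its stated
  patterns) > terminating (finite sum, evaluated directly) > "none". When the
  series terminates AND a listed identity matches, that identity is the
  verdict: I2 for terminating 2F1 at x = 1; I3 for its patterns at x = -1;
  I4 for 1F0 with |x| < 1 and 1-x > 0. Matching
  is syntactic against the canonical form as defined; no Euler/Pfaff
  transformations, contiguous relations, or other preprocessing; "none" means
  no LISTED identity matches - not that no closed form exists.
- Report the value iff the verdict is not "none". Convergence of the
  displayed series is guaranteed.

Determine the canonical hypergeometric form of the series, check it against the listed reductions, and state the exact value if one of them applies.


Canonical form: C = \frac{4}{9} times 2F1 with upper {1, 1}, lower {2}, x = \frac{2}{9}. Verdict: the logarithmic series (I6) fires (the logarithm: parameters (1,1;2), x = \frac{2}{9}). Hence: \left(-2\right) \cdot \ln\left(\frac{7}{9}\right).

First insight: from the first term \frac{4}{9}: the expanded ratio factors over Q; prefactor 4/9, roots give parameters.
Ratio: r(k) = \frac{2}{9} * (k+1) (k+1) / [(k+2) (k+1)] - rational in k. x = \frac{2}{9}; t_0 = \frac{4}{9}; negate the roots.
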